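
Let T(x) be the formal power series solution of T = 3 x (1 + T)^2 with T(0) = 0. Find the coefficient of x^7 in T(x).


Apply the Lagrange inversion formula: if T = 3 x * phi(T) with phi(t) = (1 + t)^2, then [x^n] T = 3^n * (1/n) [t^(n-1)] phi(t)^n = 3^n * (1/n) [t^(n-1)] (1 + t)^(2n) = 3^n * (1/n) C(2n, n-1).
Using the identity C(2n, n-1) = C(2n, n) * n / (n+1), the unscaled factor equals C(2n, n) / (n+1) = C_n, the n-th Catalan number.
For n = 7: C_7 = C(14, 7) / 8 = 3432/8 = 429.
With the 3^7 = 2187 factor, the coefficient is 2187 * 429 = 938223.

938223


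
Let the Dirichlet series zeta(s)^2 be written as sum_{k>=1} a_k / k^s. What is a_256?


The Dirichlet convolution of the constant function 1 with itself gives (1 * 1)(k) = sum_{d | k} 1 = d(k), the number of positive divisors of k.
Since zeta(s) = sum_{k>=1} 1/k^s, we have zeta(s)^2 = sum_{k>=1} d(k)/k^s, so a_k = d(k).
For k = 256: the divisors are 1, 2, 4, 8, 16, 32, 64, 128, 256.
Count = 9.

9


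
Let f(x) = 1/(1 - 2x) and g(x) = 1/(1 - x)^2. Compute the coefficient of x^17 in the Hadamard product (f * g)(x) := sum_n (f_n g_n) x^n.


f has coefficients f_k = 2^k. For g = 1/(1 - x)^2 the coefficient is g_k = C(k + 1, 1) = k + 1. The Hadamard coefficient is (f * g)_k = 2^k * (k + 1).
For k = 17: 2^17 * 18 = 131072 * 18 = 2359296.

2359296


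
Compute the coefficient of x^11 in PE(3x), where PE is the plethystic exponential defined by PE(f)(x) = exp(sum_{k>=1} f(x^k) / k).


With f(x) = 3x, the exponent is sum_{k>=1} 3 x^k / k = 3 * (-ln(1 - x)). Exponentiating:
PE(3x) = exp(-3 ln(1 - x)) = 1/(1 - x)^3.
By the negative binomial expansion, [x^n] 1/(1 - x)^3 = C(n + 2, 2).
For n = 11: C(13, 2) = 78.

78


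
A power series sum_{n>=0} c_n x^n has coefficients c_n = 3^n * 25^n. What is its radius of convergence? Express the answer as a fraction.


By the root test (Cauchy-Hadamard), the radius is R = 1 / limsup_n |c_n|^(1/n).
Here |c_n|^(1/n) = (3^n * 25^n)^(1/n) = 3 * 25 = 75 for all n.
So R = 1/75 = 1/75.

1/75


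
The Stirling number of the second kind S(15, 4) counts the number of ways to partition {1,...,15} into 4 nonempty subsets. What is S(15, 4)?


Using the explicit formula S(n,k) = (1/k!) sum_{j=0}^{k} (-1)^(k-j) C(k,j) j^n:
S(15, 4) = 42355950
Equivalently, S(n,k) is n! times the coefficient of x^n in the EGF (e^x - 1)^k / k!.

42355950


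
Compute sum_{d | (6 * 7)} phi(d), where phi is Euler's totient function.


First, 6 * 7 = 42. One classical identity is sum_{d | n} phi(d) = n (each k in [1, n] has a unique gcd with n, and among the k's with gcd(k, n) = n/d there are phi(d) of them). So the sum equals 42. We also verify directly:
Divisors of 42: 1, 2, 3, 6, 7, 14, 21, 42.
phi values: 1, 1, 2, 2, 6, 6, 12, 12.
Sum = 42.

42


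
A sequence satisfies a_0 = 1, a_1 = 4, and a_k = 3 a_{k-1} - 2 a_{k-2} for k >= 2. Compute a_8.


The characteristic equation is t^2 - 3 t + 2 = 0, with roots r_1 = 2 and r_2 = 1 (so c_1 = r_1 + r_2, c_2 = -r_1 r_2 as required).
One can use the closed form a_n = A r_1^n + B r_2^n, but direct iteration is more reliable:
a_0 = 1, a_1 = 4, a_2 = 10, a_3 = 22, a_4 = 46, a_5 = 94, a_6 = 190, a_7 = 382, a_8 = 766.
So a_8 = 766.

766


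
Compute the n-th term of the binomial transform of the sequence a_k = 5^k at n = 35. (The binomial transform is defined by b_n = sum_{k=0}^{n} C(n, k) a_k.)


With a_k = 5^k, b_n = sum_{k=0}^{n} C(n, k) 5^k = (1 + 5)^n by the binomial theorem.
For n = 35: (1 + 5)^35 = 6^35 = 1719070799748422591028658176.

1719070799748422591028658176


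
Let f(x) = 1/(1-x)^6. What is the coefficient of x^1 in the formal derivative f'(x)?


Differentiate: d/dx [ 1/(1-x)^r ] = r / (1-x)^(r+1).
Here r = 6, so f'(x) = 6 / (1-x)^7.
The expansion of 1/(1-x)^(r+1) has coefficient of x^n equal to C(n+r, r).
So the coefficient of x^1 in f'(x) is
6 * C(7, 6) = 6 * 7 = 42

42


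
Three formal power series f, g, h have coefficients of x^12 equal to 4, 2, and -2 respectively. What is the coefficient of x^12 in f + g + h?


Series addition is componentwise:
4 + 2 + -2
= 4

4


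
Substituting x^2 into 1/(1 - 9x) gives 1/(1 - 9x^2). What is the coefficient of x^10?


The coefficient of x^(2m) in 1/(1 - 9x^2) is 9^m.
With n = 10 = 2*5, the coefficient is 9^5 = 59049.

59049


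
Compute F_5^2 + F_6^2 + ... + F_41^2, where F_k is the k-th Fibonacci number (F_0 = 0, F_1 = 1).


There is a standard identity sum_{k=0}^{N} F_k^2 = F_N * F_{N+1} (proved inductively from the telescoping relation F_k^2 = F_k F_{k+1} - F_{k-1} F_k). Then
sum_{k=5}^{41} F_k^2 = F_41 F_42 - F_4 F_5.
Computing: F_41 = 165580141, F_42 = 267914296, F_4 = 3, F_5 = 5.
Sum = 165580141 * 267914296 - 3 * 5 = 44361286907595721.

44361286907595721


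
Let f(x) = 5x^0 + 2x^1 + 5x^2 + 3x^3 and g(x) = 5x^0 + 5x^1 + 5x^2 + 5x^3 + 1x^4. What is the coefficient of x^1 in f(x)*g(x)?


Cauchy product at x^1:
5*5 + 2*5
= 35

35


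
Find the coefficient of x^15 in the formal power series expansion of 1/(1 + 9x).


Write 1/(1 + c x) = 1/(1 - (-c) x) and apply the geometric-series identity
1/(1 - y) = sum_{k>=0} y^k to get 1/(1 + c x) = sum_{k>=0} (-c)^k x^k.
So the coefficient of x^k is (-c)^k = (-1)^k * c^k.
Here c = 9 and k = 15:
(-9)^15 = -1 * 205891132094649 = -205891132094649

-205891132094649


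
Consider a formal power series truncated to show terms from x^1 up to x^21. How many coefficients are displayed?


From x^1 to x^21 inclusive, the count is 21 - 1 + 1 = 21.

21


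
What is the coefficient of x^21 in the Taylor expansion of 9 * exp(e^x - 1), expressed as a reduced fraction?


exp(e^x - 1) = sum_{k>=0} Bell_k x^k / k!, where Bell_k is the k-th Bell number.
So the coefficient of x^21 is 9 * Bell_21 / 21!.
Computing: Bell_21 = 474869816156751 and 21! = 51090942171709440000, giving
9 * 474869816156751/51090942171709440000 = 158289938718917/1892257117470720000.

158289938718917/1892257117470720000


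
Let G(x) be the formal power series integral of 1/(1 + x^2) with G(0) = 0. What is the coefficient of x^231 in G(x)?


1/(1 + x^2) = sum_{j>=0} (-1)^j x^(2j). Integrating termwise with G(0) = 0:
G(x) = sum_{j>=0} (-1)^j x^(2j+1) / (2j+1) = arctan(x).
Only odd powers are nonzero. For x^231 write 231 = 2*115 + 1, giving
(-1)^115 / 231 = -1/231 = -1/231.

-1/231


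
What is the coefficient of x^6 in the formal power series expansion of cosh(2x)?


The Maclaurin series is cosh(t) = sum_{m>=0} t^(2m) / (2m)!, so substituting t = 2x, only even powers of x are nonzero, with coefficient of x^(2m) equal to 2^(2m) / (2m)!.
For x^6 the coefficient is 2^6/6! = 64/720 = 4/45.

4/45


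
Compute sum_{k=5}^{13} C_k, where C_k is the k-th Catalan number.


C_5 through C_13: 42, 132, 429, 1430, 4862, 16796, 58786, 208012, 742900
Sum = 42 + 132 + 429 + 1430 + 4862 + 16796 + 58786 + 208012 + 742900
= 1033389

1033389


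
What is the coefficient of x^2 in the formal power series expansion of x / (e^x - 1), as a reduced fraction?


The exponential generating function for Bernoulli numbers is
x / (e^x - 1) = sum_{k>=0} B_k x^k / k!.
So the coefficient of x^2 in x / (e^x - 1) is B_2 / 2!.
Computing: B_2 = 1/6, 2! = 2, giving
1/6 / 2 = 1/12.

1/12


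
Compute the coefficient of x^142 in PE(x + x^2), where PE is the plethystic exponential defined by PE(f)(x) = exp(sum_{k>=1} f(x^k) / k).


With f(x) = x + x^2, the exponent is sum_{k>=1} (x^k + x^(2k)) / k = -ln(1 - x) - ln(1 - x^2). Exponentiating:
PE(x + x^2) = 1 / ((1 - x)(1 - x^2)).
This is the generating function for partitions of n into parts of size 1 or 2. The number of 2's can be any j in 0..71, and the rest are 1's, so
[x^142] = floor(142/2) + 1 = 72.

72


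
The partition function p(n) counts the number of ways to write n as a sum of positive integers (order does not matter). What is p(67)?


Using the generating function prod_{k>=1} 1/(1-x^k), we compute p(67).
By dynamic programming over parts 1 through 67:
p(67) = 2679689

2679689


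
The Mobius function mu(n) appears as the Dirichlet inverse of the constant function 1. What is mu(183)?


183 = 3 * 61 (all distinct primes).
mu(183) = (-1)^2 = 1

1


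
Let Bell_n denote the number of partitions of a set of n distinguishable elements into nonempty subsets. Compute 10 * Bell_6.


Bell_6 can be computed from the Bell triangle or from Dobinski's identity Bell_n = (1/e) * sum_{k>=0} k^n / k!.
Computing Bell_6 = 203.
Then 10 * 203 = 2030.

2030


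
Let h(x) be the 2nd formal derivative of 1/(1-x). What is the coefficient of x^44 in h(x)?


Differentiating 2 times: d^2/dx^2 [1/(1-x)] = 2!/(1-x)^3.
The expansion 1/(1-x)^3 = sum_{k>=0} C(k+2, 2) x^k, so the coefficient of x^n in 2!/(1-x)^3 is 2! * C(n+2, 2).
For n = 44: 2 * C(46, 2) = 2 * 1035 = 2070

2070


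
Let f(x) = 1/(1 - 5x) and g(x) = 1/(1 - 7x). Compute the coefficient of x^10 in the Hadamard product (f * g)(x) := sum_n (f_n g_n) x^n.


f has coefficients f_k = 5^k and g has coefficients g_k = 7^k, so the Hadamard product has coefficient (f*g)_k = 5^k * 7^k = 35^k.
For k = 10: 35^10 = 2758547353515625.

2758547353515625


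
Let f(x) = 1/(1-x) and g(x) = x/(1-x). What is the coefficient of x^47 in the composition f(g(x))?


First simplify the composition: f(g(x)) = 1/(1 - x/(1-x)) = (1-x)/((1-x) - x) = (1-x)/(1-2x).
Now extract the coefficient. Write (1-x)/(1-2x) = 1/(1-2x) - x/(1-2x).
The coefficient of x^n in 1/(1-2x) is 2^n, and in x/(1-2x) is 2^(n-1) (for n >= 1).
So the coefficient of x^47 is 2^47 - 2^46 = 140737488355328 - 70368744177664 = 70368744177664.

70368744177664


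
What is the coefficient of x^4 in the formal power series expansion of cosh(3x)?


The Maclaurin series is cosh(t) = sum_{m>=0} t^(2m) / (2m)!, so substituting t = 3x, only even powers of x are nonzero, with coefficient of x^(2m) equal to 3^(2m) / (2m)!.
For x^4 the coefficient is 3^4/4! = 81/24 = 27/8.

27/8


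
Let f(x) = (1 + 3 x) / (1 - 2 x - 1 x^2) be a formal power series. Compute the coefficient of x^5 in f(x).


Write f(x) = sum_{k>=0} a_k x^k. Multiplying both sides by 1 - 2 x - 1 x^2 gives
(1 - 2 x - 1 x^2) sum_{k>=0} a_k x^k = 1 + 3 x.
Matching coefficients:
 x^0: a_0 = 1
 x^1: a_1 - 2 a_0 = 3  =>  a_1 = 2*1 + 3 = 5
 x^k (k >= 2): a_k = 2 a_{k-1} + 1 a_{k-2}.
Iterating: a_2 = 11, a_3 = 27, a_4 = 65, a_5 = 157.
So the coefficient of x^5 is 157.

157


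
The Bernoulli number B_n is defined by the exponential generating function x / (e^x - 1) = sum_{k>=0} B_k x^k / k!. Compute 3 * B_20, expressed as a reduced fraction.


Bernoulli numbers can also be computed recursively via B_0 = 1 and sum_{j=0}^{m} C(m+1, j) B_j = 0 for m >= 1. Odd-index Bernoulli numbers vanish for k >= 3.
Computing B_20 = -174611/330, so 3 * B_20 = 3 * -174611/330 = -174611/110.

-174611/110


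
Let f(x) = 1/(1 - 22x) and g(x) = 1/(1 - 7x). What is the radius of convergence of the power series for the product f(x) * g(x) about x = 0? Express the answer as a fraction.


The radius of 1/(1 - 22x) is 1/22 (nearest singularity at x = 1/22), and the radius of 1/(1 - 7x) is 1/7.
The product f(x)*g(x) = 1/((1 - 22x)(1 - 7x)) has singularities at both 1/22 and 1/7, so its radius of convergence is the distance to the nearest one:
min(1/22, 1/7) = 1/22.

1/22


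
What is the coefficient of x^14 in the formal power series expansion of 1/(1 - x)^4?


The expansion 1/(1 - x)^r = sum_{k>=0} C(k + r - 1, r - 1) x^k follows from the multiset / negative-binomial theorem (or from repeated differentiation of the geometric series).
For r = 4 and k = 14:
C(17, 3) = 355687428096000 / (6 * 87178291200) = 680.

680


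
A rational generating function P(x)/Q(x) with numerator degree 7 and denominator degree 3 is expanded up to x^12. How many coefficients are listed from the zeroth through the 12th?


Expanding up to x^12 gives the coefficients for x^0, x^1, ..., x^12.
That is 12 + 1 = 13 coefficients in total.

13


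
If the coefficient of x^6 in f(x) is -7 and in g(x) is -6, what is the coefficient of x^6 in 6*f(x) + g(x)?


Scalar multiplication scales coefficients: 6 * -7 = -42.
Then add the g coefficient: -42 + -6
= -48

-48


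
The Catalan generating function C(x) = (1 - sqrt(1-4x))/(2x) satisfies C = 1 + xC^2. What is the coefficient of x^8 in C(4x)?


Substituting x -> 4x scales the n-th coefficient by 4^n, so [x^8] C(4x) = 4^8 * C_8.
C_8 = C(2*8, 8)/(9) = 12870/9 = 1430.
So 4^8 * 1430 = 65536 * 1430 = 93716480.

93716480


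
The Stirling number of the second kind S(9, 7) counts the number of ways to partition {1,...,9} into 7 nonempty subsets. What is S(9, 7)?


Using the explicit formula S(n,k) = (1/k!) sum_{j=0}^{k} (-1)^(k-j) C(k,j) j^n:
S(9, 7) = 462
Equivalently, S(n,k) is n! times the coefficient of x^n in the EGF (e^x - 1)^k / k!.

462


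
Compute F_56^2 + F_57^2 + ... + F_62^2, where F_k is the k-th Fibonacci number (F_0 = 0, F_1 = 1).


There is a standard identity sum_{k=0}^{N} F_k^2 = F_N * F_{N+1} (proved inductively from the telescoping relation F_k^2 = F_k F_{k+1} - F_{k-1} F_k). Then
sum_{k=56}^{62} F_k^2 = F_62 F_63 - F_55 F_56.
Computing: F_62 = 4052739537881, F_63 = 6557470319842, F_55 = 139583862445, F_56 = 225851433717.
Sum = 4052739537881 * 6557470319842 - 139583862445 * 225851433717 = 26544194018247880581876737.

26544194018247880581876737


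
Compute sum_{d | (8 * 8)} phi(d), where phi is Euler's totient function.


First, 8 * 8 = 64. One classical identity is sum_{d | n} phi(d) = n (each k in [1, n] has a unique gcd with n, and among the k's with gcd(k, n) = n/d there are phi(d) of them). So the sum equals 64. We also verify directly:
Divisors of 64: 1, 2, 4, 8, 16, 32, 64.
phi values: 1, 1, 2, 4, 8, 16, 32.
Sum = 64.

64


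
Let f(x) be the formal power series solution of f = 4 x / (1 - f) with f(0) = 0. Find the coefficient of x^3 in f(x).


Apply Lagrange inversion: f = 4 x * phi(f) with phi(t) = 1/(1 - t), so
[x^n] f = 4^n * (1/n) [t^(n-1)] phi(t)^n = 4^n * (1/n) [t^(n-1)] (1 - t)^(-n) = 4^n * (1/n) C(2n - 2, n - 1) = 4^n * C_{n-1}.
For n = 3: C_2 = C(4, 2) / 3 = 6/3 = 2.
With the 4^3 = 64 factor, the coefficient is 64 * 2 = 128.

128


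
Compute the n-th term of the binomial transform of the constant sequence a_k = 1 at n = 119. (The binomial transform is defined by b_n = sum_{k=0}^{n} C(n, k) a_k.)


With a_k = 1 for all k, b_n = sum_{k=0}^{n} C(n, k) = 2^n by the binomial theorem.
For n = 119: 2^119 = 664613997892457936451903530140172288.

664613997892457936451903530140172288


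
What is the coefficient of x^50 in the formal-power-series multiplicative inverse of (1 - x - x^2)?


Let the inverse be f(x) = sum_{k>=0} a_k x^k. From f(x) * (1 - x - x^2) = 1 and matching coefficients:
 x^0: a_0 = 1.
 x^1: a_1 - a_0 = 0, so a_1 = 1.
 x^k (k >= 2): a_k - a_{k-1} - a_{k-2} = 0, i.e. a_k = a_{k-1} + a_{k-2}.
This is the Fibonacci-type recurrence shifted so that a_0 = a_1 = 1.
Iterating: a_0=1, a_1=1, a_2=2, a_3=3, a_4=5, a_5=8, a_6=13, a_7=21, a_8=34, a_9=55, ...
a_50 = 20365011074.

20365011074


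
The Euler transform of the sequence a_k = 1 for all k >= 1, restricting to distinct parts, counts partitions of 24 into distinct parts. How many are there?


Partitions of 24 into distinct parts can be computed via generating function.
Product (1+x)(1+x^2)(1+x^3)...
The coefficient of x^24 = 122

122


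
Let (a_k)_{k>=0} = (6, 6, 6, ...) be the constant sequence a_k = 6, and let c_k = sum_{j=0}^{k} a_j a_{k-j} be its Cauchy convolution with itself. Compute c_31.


Since a_j = 6 for all j >= 0, the convolution sum becomes
c_k = sum_{j=0}^{k} 6 * 6 = 36 * (k + 1).
Equivalently, the generating function of (a_k) is 6/(1 - x) and its square is 36/(1 - x)^2 = sum_{k>=0} 36(k + 1) x^k.
For k = 31: 36 * 32 = 1152.

1152


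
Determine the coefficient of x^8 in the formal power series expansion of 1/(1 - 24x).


The geometric series identity gives 1/(1 - c x) = sum_{k>=0} c^k x^k, so the coefficient of x^k is c^k.
Here c = 24 and k = 8.
Computing: 24^8 = 110075314176

110075314176


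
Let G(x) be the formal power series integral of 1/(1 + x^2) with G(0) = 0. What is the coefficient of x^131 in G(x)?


1/(1 + x^2) = sum_{j>=0} (-1)^j x^(2j). Integrating termwise with G(0) = 0:
G(x) = sum_{j>=0} (-1)^j x^(2j+1) / (2j+1) = arctan(x).
Only odd powers are nonzero. For x^131 write 131 = 2*65 + 1, giving
(-1)^65 / 131 = -1/131 = -1/131.

-1/131


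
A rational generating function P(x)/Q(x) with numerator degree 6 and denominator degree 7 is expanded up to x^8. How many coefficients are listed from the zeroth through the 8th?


Expanding up to x^8 gives the coefficients for x^0, x^1, ..., x^8.
That is 8 + 1 = 9 coefficients in total.

9


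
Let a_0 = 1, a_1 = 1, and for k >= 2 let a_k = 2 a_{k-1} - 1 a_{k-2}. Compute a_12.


Iterating the recurrence forward:
a_0 = 1
a_1 = 1
a_2 = 2*1 - 1*1 = 1
a_3 = 2*1 - 1*1 = 1
a_4 = 2*1 - 1*1 = 1
a_5 = 2*1 - 1*1 = 1
a_6 = 2*1 - 1*1 = 1
a_7 = 2*1 - 1*1 = 1
a_8 = 2*1 - 1*1 = 1
a_9 = 2*1 - 1*1 = 1
a_10 = 2*1 - 1*1 = 1
a_11 = 2*1 - 1*1 = 1
a_12 = 2*1 - 1*1 = 1
So a_12 = 1.

1


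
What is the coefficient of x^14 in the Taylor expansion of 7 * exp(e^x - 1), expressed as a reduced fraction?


exp(e^x - 1) = sum_{k>=0} Bell_k x^k / k!, where Bell_k is the k-th Bell number.
So the coefficient of x^14 is 7 * Bell_14 / 14!.
Computing: Bell_14 = 190899322 and 14! = 87178291200, giving
7 * 190899322/87178291200 = 95449661/6227020800.

95449661/6227020800


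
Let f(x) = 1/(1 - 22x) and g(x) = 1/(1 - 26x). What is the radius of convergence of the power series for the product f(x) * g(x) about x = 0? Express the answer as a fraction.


The radius of 1/(1 - 22x) is 1/22 (nearest singularity at x = 1/22), and the radius of 1/(1 - 26x) is 1/26.
The product f(x)*g(x) = 1/((1 - 22x)(1 - 26x)) has singularities at both 1/22 and 1/26, so its radius of convergence is the distance to the nearest one:
min(1/22, 1/26) = 1/26.

1/26


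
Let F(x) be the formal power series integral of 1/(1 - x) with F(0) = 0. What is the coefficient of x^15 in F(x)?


1/(1 - x) = sum_{k>=0} x^k. Integrating termwise and using F(0) = 0 gives
F(x) = sum_{k>=0} x^(k+1) / (k+1) = sum_{m>=1} x^m / m = -ln(1 - x).
So the coefficient of x^15 is 1/15 = 1/15.

1/15


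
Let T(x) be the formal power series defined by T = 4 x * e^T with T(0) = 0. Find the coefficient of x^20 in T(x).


Apply the Lagrange inversion formula: if T = 4 x * phi(T) with phi(t) = e^t, then
[x^n] T = 4^n * (1/n) [t^(n-1)] phi(t)^n = 4^n * (1/n) [t^(n-1)] e^(n t) = 4^n * (1/n) * n^(n-1) / (n-1)! = 4^n * n^(n-1) / n!.
When c = 1 this is the Cayley count of rooted labeled trees on n vertices, divided by n!.
For n = 20: 4^20 * 20^19 / 20! = 1099511627776 * 5242880000000000000000000/2432902008176640000 = 35184372088832000000000000000/14849255421.

35184372088832000000000000000/14849255421


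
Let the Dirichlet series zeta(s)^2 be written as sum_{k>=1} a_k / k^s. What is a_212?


The Dirichlet convolution of the constant function 1 with itself gives (1 * 1)(k) = sum_{d | k} 1 = d(k), the number of positive divisors of k.
Since zeta(s) = sum_{k>=1} 1/k^s, we have zeta(s)^2 = sum_{k>=1} d(k)/k^s, so a_k = d(k).
For k = 212: the divisors are 1, 2, 4, 53, 106, 212.
Count = 6.

6


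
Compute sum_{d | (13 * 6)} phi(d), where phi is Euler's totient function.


First, 13 * 6 = 78. One classical identity is sum_{d | n} phi(d) = n (each k in [1, n] has a unique gcd with n, and among the k's with gcd(k, n) = n/d there are phi(d) of them). So the sum equals 78. We also verify directly:
Divisors of 78: 1, 2, 3, 6, 13, 26, 39, 78.
phi values: 1, 1, 2, 2, 12, 12, 24, 24.
Sum = 78.

78


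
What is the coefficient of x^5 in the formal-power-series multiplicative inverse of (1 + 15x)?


The inverse is 1/(1 + 15x). Apply the geometric identity 1/(1 - y) = sum_{k>=0} y^k with y = -15x:
1/(1 + 15x) = sum_{k>=0} (-15)^k x^k.
So the coefficient of x^5 is (-15)^5 = -759375.

-759375


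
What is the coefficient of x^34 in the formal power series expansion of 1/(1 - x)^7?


The negative binomial / multiset identity is
1/(1 - x)^r = sum_{k>=0} C(k + r - 1, r - 1) x^k.
Here r = 7 and k = 34, so the coefficient is
C(34 + 6, 6) = C(40, 6)
= 3838380

3838380


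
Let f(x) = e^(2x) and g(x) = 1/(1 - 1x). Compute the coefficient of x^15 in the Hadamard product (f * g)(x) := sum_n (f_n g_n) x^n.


Expanding: f_k = 2^k/k! (from e^(2x)) and g_k = 1^k (from 1/(1 - 1x)). So the Hadamard coefficient (f * g)_k = 2^k 1^k / k! = (2)^k / k!.
For k = 15: 2^15/15! = 32768/1307674368000 = 16/638512875.

16/638512875


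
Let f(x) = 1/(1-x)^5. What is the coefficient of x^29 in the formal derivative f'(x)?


Differentiate: d/dx [ 1/(1-x)^r ] = r / (1-x)^(r+1).
Here r = 5, so f'(x) = 5 / (1-x)^6.
The expansion of 1/(1-x)^(r+1) has coefficient of x^n equal to C(n+r, r).
So the coefficient of x^29 in f'(x) is
5 * C(34, 5) = 5 * 278256 = 1391280

1391280


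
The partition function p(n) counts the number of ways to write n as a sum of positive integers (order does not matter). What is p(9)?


Using the generating function prod_{k>=1} 1/(1-x^k), we compute p(9).
By dynamic programming over parts 1 through 9:
p(9) = 30

30


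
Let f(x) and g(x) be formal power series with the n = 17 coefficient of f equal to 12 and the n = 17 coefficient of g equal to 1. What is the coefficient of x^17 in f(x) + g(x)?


Addition of formal power series is termwise.
The coefficient of x^17 in f + g = 12 + 1
= 13

13


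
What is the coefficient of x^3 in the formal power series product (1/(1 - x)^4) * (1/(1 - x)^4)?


Combine the factors: (1/(1 - x)^4) * (1/(1 - x)^4) = 1/(1 - x)^8.
Then use 1/(1 - x)^r = sum_{k>=0} C(k + r - 1, r - 1) x^k with r = 8 and k = 3:
C(10, 7) = 120.

120


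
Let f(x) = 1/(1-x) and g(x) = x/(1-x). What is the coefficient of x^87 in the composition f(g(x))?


First simplify the composition: f(g(x)) = 1/(1 - x/(1-x)) = (1-x)/((1-x) - x) = (1-x)/(1-2x).
Now extract the coefficient. Write (1-x)/(1-2x) = 1/(1-2x) - x/(1-2x).
The coefficient of x^n in 1/(1-2x) is 2^n, and in x/(1-2x) is 2^(n-1) (for n >= 1).
So the coefficient of x^87 is 2^87 - 2^86 = 154742504910672534362390528 - 77371252455336267181195264 = 77371252455336267181195264.

77371252455336267181195264


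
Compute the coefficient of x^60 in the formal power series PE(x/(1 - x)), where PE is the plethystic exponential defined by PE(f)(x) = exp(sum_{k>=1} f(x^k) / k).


For f(x) = x/(1 - x) we have
sum_{k>=1} f(x^k) / k = sum_{k>=1} (1/k) * x^k / (1 - x^k) = sum_{k, m >= 1} x^(k m) / k,
which after exponentiating simplifies to
PE(x/(1 - x)) = prod_{k>=1} 1 / (1 - x^k).
This is the generating function for the partition function p(n), so the coefficient of x^60 is p(60).
Computing p(60) by dynamic programming over parts 1, 2, ..., 60: p(60) = 966467.

966467


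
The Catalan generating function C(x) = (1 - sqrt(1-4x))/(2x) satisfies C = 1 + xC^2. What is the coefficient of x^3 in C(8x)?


Substituting x -> 8x scales the n-th coefficient by 8^n, so [x^3] C(8x) = 8^3 * C_3.
C_3 = C(2*3, 3)/(4) = 20/4 = 5.
So 8^3 * 5 = 512 * 5 = 2560.

2560


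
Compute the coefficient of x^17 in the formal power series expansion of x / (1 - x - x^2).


Let f(x) = sum_{k>=0} a_k x^k. Multiplying f(x) * (1 - x - x^2) = x and matching coefficients gives a_0 = 0, a_1 = 1, and a_k = a_{k-1} + a_{k-2} for k >= 2. These are the Fibonacci numbers F_k.
Iterating from F_0 = 0, F_1 = 1:
F_0=0, F_1=1, F_2=1, F_3=2, F_4=3, F_5=5, F_6=8, F_7=13, F_8=21, F_9=34, ...
F_17 = 1597.

1597


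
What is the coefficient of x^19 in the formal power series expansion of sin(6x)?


The Maclaurin series is sin(t) = sum_{k>=0} (-1)^k t^(2k+1) / (2k+1)!, so substituting t = 6x, only odd powers of x are nonzero, with coefficient of x^(2k+1) equal to (-1)^k 6^(2k+1) / (2k+1)!.
Write 19 = 2*9 + 1, giving the coefficient (-1)^9 * 6^19 / 19! = -609359740010496/121645100408832000 = -1417176/282907625.

-1417176/282907625


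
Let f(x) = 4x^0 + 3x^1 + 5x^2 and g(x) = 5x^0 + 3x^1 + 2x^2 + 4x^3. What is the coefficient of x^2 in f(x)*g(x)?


Cauchy product at x^2:
4*2 + 3*3 + 5*5
= 42

42


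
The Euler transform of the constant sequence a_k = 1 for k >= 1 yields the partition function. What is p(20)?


The Euler transform converts the sequence a_k = 1 into the number of integer partitions.
Using the recurrence or dynamic programming:
p(20) = 627

627


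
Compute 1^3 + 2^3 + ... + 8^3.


This power sum has a closed form given by Faulhaber's formula
sum_{k=1}^{m} k^p = (1 / (p + 1)) * sum_{j=0}^{p} C(p + 1, j) B_j m^(p + 1 - j),
but for small m direct computation is fastest:
1 + 8 + 27 + 64 + 125 + 216 + 343 + 512 = 1296.

1296


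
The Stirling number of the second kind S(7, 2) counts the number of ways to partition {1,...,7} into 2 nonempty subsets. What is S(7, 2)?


Using the explicit formula S(n,k) = (1/k!) sum_{j=0}^{k} (-1)^(k-j) C(k,j) j^n:
S(7, 2) = 63
Equivalently, S(n,k) is n! times the coefficient of x^n in the EGF (e^x - 1)^k / k!.

63


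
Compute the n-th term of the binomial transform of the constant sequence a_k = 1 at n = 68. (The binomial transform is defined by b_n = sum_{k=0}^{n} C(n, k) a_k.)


With a_k = 1 for all k, b_n = sum_{k=0}^{n} C(n, k) = 2^n by the binomial theorem.
For n = 68: 2^68 = 295147905179352825856.

295147905179352825856


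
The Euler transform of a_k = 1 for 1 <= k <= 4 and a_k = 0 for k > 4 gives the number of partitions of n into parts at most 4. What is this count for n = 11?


Partitions of 11 into parts at most 4:
Using generating function (1-x)^(-1)(1-x^2)^(-1)...(1-x^4)^(-1),
the coefficient of x^11 = 27

27


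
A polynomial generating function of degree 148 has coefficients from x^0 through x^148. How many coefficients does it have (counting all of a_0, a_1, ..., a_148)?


A polynomial of degree 148 takes the form a_0 + a_1 x + ... + a_148 x^148.
The number of coefficients is 148 + 1 = 149.

149


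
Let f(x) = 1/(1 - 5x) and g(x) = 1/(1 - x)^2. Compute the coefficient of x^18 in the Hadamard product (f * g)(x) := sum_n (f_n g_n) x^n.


f has coefficients f_k = 5^k. For g = 1/(1 - x)^2 the coefficient is g_k = C(k + 1, 1) = k + 1. The Hadamard coefficient is (f * g)_k = 5^k * (k + 1).
For k = 18: 5^18 * 19 = 3814697265625 * 19 = 72479248046875.

72479248046875


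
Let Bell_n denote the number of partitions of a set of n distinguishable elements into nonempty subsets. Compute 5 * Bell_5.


Bell_5 can be computed from the Bell triangle or from Dobinski's identity Bell_n = (1/e) * sum_{k>=0} k^n / k!.
Computing Bell_5 = 52.
Then 5 * 52 = 260.

260


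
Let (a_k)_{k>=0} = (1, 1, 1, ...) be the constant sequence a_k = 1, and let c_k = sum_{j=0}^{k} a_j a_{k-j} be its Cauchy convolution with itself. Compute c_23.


Since a_j = 1 for all j >= 0, the convolution sum becomes
c_k = sum_{j=0}^{k} 1 * 1 = 1 * (k + 1).
Equivalently, the generating function of (a_k) is 1/(1 - x) and its square is 1/(1 - x)^2 = sum_{k>=0} 1(k + 1) x^k.
For k = 23: 1 * 24 = 24.

24


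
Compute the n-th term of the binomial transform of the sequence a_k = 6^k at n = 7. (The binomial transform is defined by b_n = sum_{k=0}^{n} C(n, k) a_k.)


With a_k = 6^k, b_n = sum_{k=0}^{n} C(n, k) 6^k = (1 + 6)^n by the binomial theorem.
For n = 7: (1 + 6)^7 = 7^7 = 823543.

823543


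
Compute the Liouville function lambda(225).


The Liouville function is lambda(k) = (-1)^Omega(k), where Omega(k) counts the prime factors of k with multiplicity.
Factoring: 225 = 3 * 3 * 5 * 5, so Omega(225) = 4.
lambda(225) = (-1)^4 = 1.

1


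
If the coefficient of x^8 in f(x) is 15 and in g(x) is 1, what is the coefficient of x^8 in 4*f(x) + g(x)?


Scalar multiplication scales coefficients: 4 * 15 = 60.
Then add the g coefficient: 60 + 1
= 61

61


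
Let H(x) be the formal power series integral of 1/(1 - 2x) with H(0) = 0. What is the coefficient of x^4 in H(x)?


1/(1 - 2x) = sum_{k>=0} 2^k x^k. Integrating termwise with H(0) = 0:
H(x) = sum_{k>=0} 2^k x^(k+1) / (k+1) = sum_{m>=1} 2^(m-1) x^m / m.
For m = 4: 2^3/4 = 8/4 = 2.

2


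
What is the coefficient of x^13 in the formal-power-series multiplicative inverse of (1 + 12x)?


The inverse is 1/(1 + 12x). Apply the geometric identity 1/(1 - y) = sum_{k>=0} y^k with y = -12x:
1/(1 + 12x) = sum_{k>=0} (-12)^k x^k.
So the coefficient of x^13 is (-12)^13 = -106993205379072.

-106993205379072


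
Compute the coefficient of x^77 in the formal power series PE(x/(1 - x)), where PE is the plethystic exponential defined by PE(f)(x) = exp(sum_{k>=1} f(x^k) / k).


For f(x) = x/(1 - x) we have
sum_{k>=1} f(x^k) / k = sum_{k>=1} (1/k) * x^k / (1 - x^k) = sum_{k, m >= 1} x^(k m) / k,
which after exponentiating simplifies to
PE(x/(1 - x)) = prod_{k>=1} 1 / (1 - x^k).
This is the generating function for the partition function p(n), so the coefficient of x^77 is p(77).
Computing p(77) by dynamic programming over parts 1, 2, ..., 77: p(77) = 10619863.

10619863


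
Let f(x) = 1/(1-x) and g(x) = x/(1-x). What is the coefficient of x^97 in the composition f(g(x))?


First simplify the composition: f(g(x)) = 1/(1 - x/(1-x)) = (1-x)/((1-x) - x) = (1-x)/(1-2x).
Now extract the coefficient. Write (1-x)/(1-2x) = 1/(1-2x) - x/(1-2x).
The coefficient of x^n in 1/(1-2x) is 2^n, and in x/(1-2x) is 2^(n-1) (for n >= 1).
So the coefficient of x^97 is 2^97 - 2^96 = 158456325028528675187087900672 - 79228162514264337593543950336 = 79228162514264337593543950336.

79228162514264337593543950336


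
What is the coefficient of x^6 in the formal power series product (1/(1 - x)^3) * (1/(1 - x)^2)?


Combine the factors: (1/(1 - x)^3) * (1/(1 - x)^2) = 1/(1 - x)^5.
Then use 1/(1 - x)^r = sum_{k>=0} C(k + r - 1, r - 1) x^k with r = 5 and k = 6:
C(10, 4) = 210.

210


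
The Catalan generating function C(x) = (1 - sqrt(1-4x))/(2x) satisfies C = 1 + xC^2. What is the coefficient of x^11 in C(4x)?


Substituting x -> 4x scales the n-th coefficient by 4^n, so [x^11] C(4x) = 4^11 * C_11.
C_11 = C(2*11, 11)/(12) = 705432/12 = 58786.
So 4^11 * 58786 = 4194304 * 58786 = 246566354944.

246566354944


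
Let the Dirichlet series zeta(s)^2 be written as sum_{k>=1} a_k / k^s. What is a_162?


The Dirichlet convolution of the constant function 1 with itself gives (1 * 1)(k) = sum_{d | k} 1 = d(k), the number of positive divisors of k.
Since zeta(s) = sum_{k>=1} 1/k^s, we have zeta(s)^2 = sum_{k>=1} d(k)/k^s, so a_k = d(k).
For k = 162: the divisors are 1, 2, 3, 6, 9, 18, 27, 54, 81, 162.
Count = 10.

10


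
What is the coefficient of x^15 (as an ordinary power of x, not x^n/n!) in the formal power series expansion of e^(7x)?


The exponential series is e^y = sum_{k>=0} y^k / k!. Substituting y = 7x gives
e^(7x) = sum_{k>=0} 7^k x^k / k!.
So the coefficient of x^n is a^n/n! with a = 7, n = 15:
7^15 / 15! = 4747561509943/1307674368000 = 96889010407/26687232000

96889010407/26687232000


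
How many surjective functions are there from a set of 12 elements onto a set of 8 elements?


By inclusion-exclusion on which target elements are missed, the number of surjections from an n-set onto a k-set is
surj(n, k) = sum_{j=0}^{k} (-1)^j C(k, j) (k - j)^n.
Equivalently surj(n, k) = k! * S(n, k), where S(n, k) is the Stirling number of the second kind.
For n = 12, k = 8:
S(12, 8) = 159027, so
surj = 8! * 159027 = 40320 * 159027 = 6411968640.

6411968640


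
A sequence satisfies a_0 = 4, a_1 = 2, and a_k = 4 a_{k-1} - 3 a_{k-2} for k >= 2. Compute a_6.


The characteristic equation is t^2 - 4 t + 3 = 0, with roots r_1 = 3 and r_2 = 1 (so c_1 = r_1 + r_2, c_2 = -r_1 r_2 as required).
One can use the closed form a_n = A r_1^n + B r_2^n, but direct iteration is more reliable:
a_0 = 4, a_1 = 2, a_2 = -4, a_3 = -22, a_4 = -76, a_5 = -238, a_6 = -724.
So a_6 = -724.

-724


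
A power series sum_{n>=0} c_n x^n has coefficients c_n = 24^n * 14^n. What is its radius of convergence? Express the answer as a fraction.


By the root test (Cauchy-Hadamard), the radius is R = 1 / limsup_n |c_n|^(1/n).
Here |c_n|^(1/n) = (24^n * 14^n)^(1/n) = 24 * 14 = 336 for all n.
So R = 1/336 = 1/336.

1/336


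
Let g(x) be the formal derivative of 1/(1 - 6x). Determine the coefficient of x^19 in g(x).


Differentiate termwise: d/dx sum_{k>=0} 6^k x^k = sum_{k>=1} k 6^k x^(k-1) = sum_{j>=0} (j+1) 6^(j+1) x^j.
Equivalently, d/dx [1/(1 - 6x)] = 6/(1 - 6x)^2.
For j = 19: 20 * 6^20 = 20 * 3656158440062976 = 73123168801259520.

73123168801259520


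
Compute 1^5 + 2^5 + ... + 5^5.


This power sum has a closed form given by Faulhaber's formula
sum_{k=1}^{m} k^p = (1 / (p + 1)) * sum_{j=0}^{p} C(p + 1, j) B_j m^(p + 1 - j),
but for small m direct computation is fastest:
1 + 32 + 243 + 1024 + 3125 = 4425.

4425


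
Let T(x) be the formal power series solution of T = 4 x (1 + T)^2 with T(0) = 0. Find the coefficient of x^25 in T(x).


Apply the Lagrange inversion formula: if T = 4 x * phi(T) with phi(t) = (1 + t)^2, then [x^n] T = 4^n * (1/n) [t^(n-1)] phi(t)^n = 4^n * (1/n) [t^(n-1)] (1 + t)^(2n) = 4^n * (1/n) C(2n, n-1).
Using the identity C(2n, n-1) = C(2n, n) * n / (n+1), the unscaled factor equals C(2n, n) / (n+1) = C_n, the n-th Catalan number.
For n = 25: C_25 = C(50, 25) / 26 = 126410606437752/26 = 4861946401452.
With the 4^25 = 1125899906842624 factor, the coefficient is 1125899906842624 * 4861946401452 = 5474065000468637788089090048.

5474065000468637788089090048


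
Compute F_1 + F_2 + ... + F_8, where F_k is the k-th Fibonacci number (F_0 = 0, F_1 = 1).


Use the identity sum_{k=0}^{N} F_k = F_{N+2} - 1 (which follows from F_{k+2} - F_{k+1} = F_k). Then
sum_{k=1}^{8} F_k = (F_{10} - 1) - (F_{2} - 1) = F_{10} - F_{2}.
Computing: F_{10} = 55, F_{2} = 1, so
Sum = 55 - 1 = 54.

54


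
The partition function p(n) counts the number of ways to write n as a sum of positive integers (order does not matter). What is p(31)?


Using the generating function prod_{k>=1} 1/(1-x^k), we compute p(31).
By dynamic programming over parts 1 through 31:
p(31) = 6842

6842


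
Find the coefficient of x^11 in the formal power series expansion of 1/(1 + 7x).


Write 1/(1 + c x) = 1/(1 - (-c) x) and apply the geometric-series identity
1/(1 - y) = sum_{k>=0} y^k to get 1/(1 + c x) = sum_{k>=0} (-c)^k x^k.
So the coefficient of x^k is (-c)^k = (-1)^k * c^k.
Here c = 7 and k = 11:
(-7)^11 = -1 * 1977326743 = -1977326743

-1977326743


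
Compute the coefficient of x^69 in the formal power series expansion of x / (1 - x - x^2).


Let f(x) = sum_{k>=0} a_k x^k. Multiplying f(x) * (1 - x - x^2) = x and matching coefficients gives a_0 = 0, a_1 = 1, and a_k = a_{k-1} + a_{k-2} for k >= 2. These are the Fibonacci numbers F_k.
Iterating from F_0 = 0, F_1 = 1:
F_0=0, F_1=1, F_2=1, F_3=2, F_4=3, F_5=5, F_6=8, F_7=13, F_8=21, F_9=34, ...
F_69 = 117669030460994.

117669030460994


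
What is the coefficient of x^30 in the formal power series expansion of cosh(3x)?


The Maclaurin series is cosh(t) = sum_{m>=0} t^(2m) / (2m)!, so substituting t = 3x, only even powers of x are nonzero, with coefficient of x^(2m) equal to 3^(2m) / (2m)!.
For x^30 the coefficient is 3^30/30! = 205891132094649/265252859812191058636308480000000 = 43046721/55457783609342033920000000.

43046721/55457783609342033920000000


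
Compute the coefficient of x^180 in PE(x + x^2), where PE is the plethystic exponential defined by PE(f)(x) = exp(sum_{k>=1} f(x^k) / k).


With f(x) = x + x^2, the exponent is sum_{k>=1} (x^k + x^(2k)) / k = -ln(1 - x) - ln(1 - x^2). Exponentiating:
PE(x + x^2) = 1 / ((1 - x)(1 - x^2)).
This is the generating function for partitions of n into parts of size 1 or 2. The number of 2's can be any j in 0..90, and the rest are 1's, so
[x^180] = floor(180/2) + 1 = 91.

91


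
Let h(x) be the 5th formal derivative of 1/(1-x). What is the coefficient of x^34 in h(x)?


Differentiating 5 times: d^5/dx^5 [1/(1-x)] = 5!/(1-x)^6.
The expansion 1/(1-x)^6 = sum_{k>=0} C(k+5, 5) x^k, so the coefficient of x^n in 5!/(1-x)^6 is 5! * C(n+5, 5).
For n = 34: 120 * C(39, 5) = 120 * 575757 = 69090840

69090840


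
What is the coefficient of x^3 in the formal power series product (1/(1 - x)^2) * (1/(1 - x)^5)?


Combine the factors: (1/(1 - x)^2) * (1/(1 - x)^5) = 1/(1 - x)^7.
Then use 1/(1 - x)^r = sum_{k>=0} C(k + r - 1, r - 1) x^k with r = 7 and k = 3:
C(9, 6) = 84.

84


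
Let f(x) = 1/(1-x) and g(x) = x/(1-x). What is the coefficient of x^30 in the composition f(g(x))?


First simplify the composition: f(g(x)) = 1/(1 - x/(1-x)) = (1-x)/((1-x) - x) = (1-x)/(1-2x).
Now extract the coefficient. Write (1-x)/(1-2x) = 1/(1-2x) - x/(1-2x).
The coefficient of x^n in 1/(1-2x) is 2^n, and in x/(1-2x) is 2^(n-1) (for n >= 1).
So the coefficient of x^30 is 2^30 - 2^29 = 1073741824 - 536870912 = 536870912.

536870912


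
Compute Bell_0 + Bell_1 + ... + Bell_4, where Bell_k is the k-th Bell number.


Recall Bell_k counts set partitions of a k-set (with Bell_0 = 1 by convention).
Bell_0 through Bell_4: 1, 1, 2, 5, 15
Sum = 1 + 1 + 2 + 5 + 15 = 24.

24


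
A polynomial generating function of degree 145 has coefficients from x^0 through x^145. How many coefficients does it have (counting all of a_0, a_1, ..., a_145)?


A polynomial of degree 145 takes the form a_0 + a_1 x + ... + a_145 x^145.
The number of coefficients is 145 + 1 = 146.

146


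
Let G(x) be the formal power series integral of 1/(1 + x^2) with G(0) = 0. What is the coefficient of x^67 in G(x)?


1/(1 + x^2) = sum_{j>=0} (-1)^j x^(2j). Integrating termwise with G(0) = 0:
G(x) = sum_{j>=0} (-1)^j x^(2j+1) / (2j+1) = arctan(x).
Only odd powers are nonzero. For x^67 write 67 = 2*33 + 1, giving
(-1)^33 / 67 = -1/67 = -1/67.

-1/67


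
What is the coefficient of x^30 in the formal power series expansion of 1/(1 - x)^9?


The negative binomial / multiset identity is
1/(1 - x)^r = sum_{k>=0} C(k + r - 1, r - 1) x^k.
Here r = 9 and k = 30, so the coefficient is
C(30 + 8, 8) = C(38, 8)
= 48903492

48903492


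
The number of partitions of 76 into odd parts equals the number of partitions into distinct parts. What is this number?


Computing partitions of 76 into odd parts (1, 3, 5, ...):
Using the generating function prod_{k>=0} 1/(1-x^(2k+1)),
the count is 53250

53250


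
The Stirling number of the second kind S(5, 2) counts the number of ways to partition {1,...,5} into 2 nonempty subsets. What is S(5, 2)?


Using the explicit formula S(n,k) = (1/k!) sum_{j=0}^{k} (-1)^(k-j) C(k,j) j^n:
S(5, 2) = 15
Equivalently, S(n,k) is n! times the coefficient of x^n in the EGF (e^x - 1)^k / k!.

15


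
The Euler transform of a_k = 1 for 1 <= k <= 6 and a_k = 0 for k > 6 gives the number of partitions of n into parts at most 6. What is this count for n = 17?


Partitions of 17 into parts at most 6:
Using generating function (1-x)^(-1)(1-x^2)^(-1)...(1-x^6)^(-1),
the coefficient of x^17 = 163

163


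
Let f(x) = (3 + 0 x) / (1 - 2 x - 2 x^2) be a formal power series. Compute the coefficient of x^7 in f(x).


Write f(x) = sum_{k>=0} a_k x^k. Multiplying both sides by 1 - 2 x - 2 x^2 gives
(1 - 2 x - 2 x^2) sum_{k>=0} a_k x^k = 3 + 0 x.
Matching coefficients:
 x^0: a_0 = 3
 x^1: a_1 - 2 a_0 = 0  =>  a_1 = 2*3 + 0 = 6
 x^k (k >= 2): a_k = 2 a_{k-1} + 2 a_{k-2}.
Iterating: a_2 = 18, a_3 = 48, a_4 = 132, a_5 = 360, a_6 = 984, a_7 = 2688.
So the coefficient of x^7 is 2688.

2688


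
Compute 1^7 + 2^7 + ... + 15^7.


This power sum has a closed form given by Faulhaber's formula
sum_{k=1}^{m} k^p = (1 / (p + 1)) * sum_{j=0}^{p} C(p + 1, j) B_j m^(p + 1 - j),
but for small m direct computation is fastest:
1 + 128 + 2187 + 16384 + 78125 + 279936 + 823543 + 2097152 + 4782969 + 10000000 + 19487171 + 35831808 + 62748517 + 105413504 + 170859375 = 412420800.

412420800


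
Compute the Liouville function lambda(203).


The Liouville function is lambda(k) = (-1)^Omega(k), where Omega(k) counts the prime factors of k with multiplicity.
Factoring: 203 = 7 * 29, so Omega(203) = 2.
lambda(203) = (-1)^2 = 1.

1
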